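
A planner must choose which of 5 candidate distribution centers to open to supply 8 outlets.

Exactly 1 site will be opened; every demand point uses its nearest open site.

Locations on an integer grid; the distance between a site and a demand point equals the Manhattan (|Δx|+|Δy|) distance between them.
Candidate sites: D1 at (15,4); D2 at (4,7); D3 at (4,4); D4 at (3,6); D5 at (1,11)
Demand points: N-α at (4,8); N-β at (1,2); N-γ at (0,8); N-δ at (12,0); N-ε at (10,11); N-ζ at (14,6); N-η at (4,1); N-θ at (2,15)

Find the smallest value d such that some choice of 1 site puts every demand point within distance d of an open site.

13

Open {D3}.
  Farthest demand point is N-ε at distance 13 (to D3); all others are ≤ 13.
With {D2} the worst case is 15.
With {D4} the worst case is 15.
No size-1 selection achieves below 13.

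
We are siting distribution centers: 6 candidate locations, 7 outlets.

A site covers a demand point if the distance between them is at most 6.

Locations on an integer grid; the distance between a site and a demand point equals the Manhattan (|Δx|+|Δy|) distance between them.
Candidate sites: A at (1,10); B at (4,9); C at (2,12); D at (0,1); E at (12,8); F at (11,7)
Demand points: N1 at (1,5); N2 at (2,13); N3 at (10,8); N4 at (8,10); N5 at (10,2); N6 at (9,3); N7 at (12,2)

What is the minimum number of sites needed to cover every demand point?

Coverage sets (demand points within 6 of each site):
  A: {N1, N2}
  B: {N2, N4}
  C: {N2}
  D: {N1}
  E: {N3, N4, N7}
  F: {N3, N4, N5, N6, N7}
No single site covers all 7 demand points.
But {A, F} covers everything, so the minimum is 2.

2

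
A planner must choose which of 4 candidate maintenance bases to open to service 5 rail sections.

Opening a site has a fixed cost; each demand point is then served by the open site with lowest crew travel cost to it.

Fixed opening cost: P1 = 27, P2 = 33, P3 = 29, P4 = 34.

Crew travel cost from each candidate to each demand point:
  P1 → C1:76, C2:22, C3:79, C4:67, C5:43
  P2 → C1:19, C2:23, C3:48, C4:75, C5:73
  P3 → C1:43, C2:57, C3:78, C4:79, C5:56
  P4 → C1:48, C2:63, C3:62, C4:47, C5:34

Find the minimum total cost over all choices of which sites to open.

238

Open {P2, P4}: assign each demand point to its cheapest open site.
  C1→P2 19, C2→P2 23, C3→P2 48, C4→P4 47, C5→P4 34
  crew travel cost 171, fixed 67 → total 238.
Compare {P1, P2}: crew travel cost 199 + fixed 60 = 259.
Compare {P1, P2, P4}: crew travel cost 170 + fixed 94 = 264.
Compare {P2, P3, P4}: crew travel cost 171 + fixed 96 = 267.
All other subsets cost ≥ 259. Minimum total cost: 238.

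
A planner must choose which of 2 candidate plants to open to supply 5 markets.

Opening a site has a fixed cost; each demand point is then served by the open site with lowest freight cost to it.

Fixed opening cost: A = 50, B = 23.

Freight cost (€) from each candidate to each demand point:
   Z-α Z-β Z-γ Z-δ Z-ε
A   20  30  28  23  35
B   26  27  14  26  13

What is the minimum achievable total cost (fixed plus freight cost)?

129

Open {B}: assign each demand point to its cheapest open site.
  Z-α→B 26, Z-β→B 27, Z-γ→B 14, Z-δ→B 26, Z-ε→B 13
  freight cost 106, fixed 23 → total 129.
Compare {A, B}: freight cost 97 + fixed 73 = 170.
Compare {A}: freight cost 136 + fixed 50 = 186.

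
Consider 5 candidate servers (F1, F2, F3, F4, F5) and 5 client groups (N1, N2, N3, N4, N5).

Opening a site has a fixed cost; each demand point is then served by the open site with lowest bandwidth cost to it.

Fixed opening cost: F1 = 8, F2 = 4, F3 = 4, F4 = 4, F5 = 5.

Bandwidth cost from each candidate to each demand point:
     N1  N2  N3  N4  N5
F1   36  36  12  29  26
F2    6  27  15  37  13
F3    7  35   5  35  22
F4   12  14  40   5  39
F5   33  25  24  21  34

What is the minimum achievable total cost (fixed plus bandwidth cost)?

Open {F2, F3, F4}: assign each demand point to its cheapest open site.
  N1→F2 6, N2→F4 14, N3→F3 5, N4→F4 5, N5→F2 13
  bandwidth cost 43, fixed 12 → total 55.
Compare {F2, F3, F4, F5}: bandwidth cost 43 + fixed 17 = 60.
Compare {F2, F4}: bandwidth cost 53 + fixed 8 = 61.
Compare {F3, F4}: bandwidth cost 53 + fixed 8 = 61.
All other subsets cost ≥ 60. Minimum total cost: 55.

55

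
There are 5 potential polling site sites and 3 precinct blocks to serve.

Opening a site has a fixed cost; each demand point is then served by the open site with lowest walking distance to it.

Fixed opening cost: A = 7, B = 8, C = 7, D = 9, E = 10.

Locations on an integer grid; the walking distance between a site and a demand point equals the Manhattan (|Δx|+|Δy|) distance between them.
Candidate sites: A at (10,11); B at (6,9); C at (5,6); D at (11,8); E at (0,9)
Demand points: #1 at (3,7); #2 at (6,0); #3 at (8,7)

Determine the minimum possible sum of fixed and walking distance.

Open {C}: assign each demand point to its cheapest open site.
  #1→C 3, #2→C 7, #3→C 4
  walking distance 14, fixed 7 → total 21.
Compare {B}: walking distance 18 + fixed 8 = 26.
Compare {A, C}: walking distance 14 + fixed 14 = 28.
Compare {B, C}: walking distance 14 + fixed 15 = 29.
All other subsets cost ≥ 26. Minimum total cost: 21.

21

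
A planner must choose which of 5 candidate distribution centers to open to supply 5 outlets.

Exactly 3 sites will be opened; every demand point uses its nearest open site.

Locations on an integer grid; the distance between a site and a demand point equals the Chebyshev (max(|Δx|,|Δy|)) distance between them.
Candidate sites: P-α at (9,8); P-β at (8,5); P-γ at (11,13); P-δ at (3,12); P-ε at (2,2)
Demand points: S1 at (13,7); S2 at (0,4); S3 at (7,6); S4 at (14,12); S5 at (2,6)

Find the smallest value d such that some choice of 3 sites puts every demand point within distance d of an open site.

Open {P-α, P-γ, P-ε}.
  Farthest demand point is S1 at distance 4 (to P-α); all others are ≤ 4.
With {P-α, P-β, P-ε} the worst case is 5.
With {P-α, P-δ, P-ε} the worst case is 5.
No size-3 selection achieves below 4.

4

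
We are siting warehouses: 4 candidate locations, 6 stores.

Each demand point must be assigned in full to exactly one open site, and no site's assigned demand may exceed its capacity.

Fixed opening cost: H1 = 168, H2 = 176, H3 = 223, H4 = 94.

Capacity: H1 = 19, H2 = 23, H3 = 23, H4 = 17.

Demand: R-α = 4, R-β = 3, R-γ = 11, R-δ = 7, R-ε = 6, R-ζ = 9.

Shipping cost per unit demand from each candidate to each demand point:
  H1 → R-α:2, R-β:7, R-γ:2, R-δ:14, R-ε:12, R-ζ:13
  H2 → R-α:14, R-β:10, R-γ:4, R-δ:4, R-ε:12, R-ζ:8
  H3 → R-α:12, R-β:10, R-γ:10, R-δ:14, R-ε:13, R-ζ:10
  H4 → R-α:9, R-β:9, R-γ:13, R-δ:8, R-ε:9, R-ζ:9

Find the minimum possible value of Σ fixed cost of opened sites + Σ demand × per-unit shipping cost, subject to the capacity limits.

Open {H2, H4}; cheapest assignment that respects the capacities:
  H2 (cap 23, load 23): R-β, R-γ, R-ζ — cost 3×10 + 11×4 + 9×8 = 146
  H4 (cap 17, load 17): R-α, R-δ, R-ε — cost 4×9 + 7×8 + 6×9 = 146
  Shipping 292, fixed 270 → total 562.
  Any other capacity-feasible assignment to {H2, H4} ships for at least 292.
Compare {H1, H2}: its best feasible assignment gives total 567.
Compare {H1, H2, H4}: its best feasible assignment gives total 643.
Every other set of open sites that can feasibly serve all demand totals ≥ 567 even under its best assignment. Minimum: 562.

562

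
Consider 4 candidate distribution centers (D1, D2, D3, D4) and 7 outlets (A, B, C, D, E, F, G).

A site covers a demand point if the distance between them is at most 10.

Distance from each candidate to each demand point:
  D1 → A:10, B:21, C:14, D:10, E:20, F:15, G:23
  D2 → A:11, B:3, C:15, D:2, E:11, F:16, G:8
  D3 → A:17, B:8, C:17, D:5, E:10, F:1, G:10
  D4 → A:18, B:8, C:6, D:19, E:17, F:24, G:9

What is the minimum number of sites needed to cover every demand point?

Coverage sets (demand points within 10 of each site):
  D1: {A, D}
  D2: {B, D, G}
  D3: {B, D, E, F, G}
  D4: {B, C, G}
No 2 sites suffice: every size-2 union leaves at least one demand point uncovered.
But {D1, D3, D4} covers everything, so the minimum is 3.

3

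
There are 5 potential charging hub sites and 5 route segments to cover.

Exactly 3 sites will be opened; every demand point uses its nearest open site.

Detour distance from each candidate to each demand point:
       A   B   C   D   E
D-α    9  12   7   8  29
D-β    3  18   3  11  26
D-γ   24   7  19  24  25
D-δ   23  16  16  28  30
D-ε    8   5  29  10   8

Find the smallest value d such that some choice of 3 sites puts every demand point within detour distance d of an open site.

8

Open {D-α, D-β, D-ε}.
  Farthest demand point is D at detour distance 8 (to D-α); all others are ≤ 8.
With {D-α, D-γ, D-ε} the worst case is 8.
With {D-α, D-δ, D-ε} the worst case is 8.
No size-3 selection achieves below 8.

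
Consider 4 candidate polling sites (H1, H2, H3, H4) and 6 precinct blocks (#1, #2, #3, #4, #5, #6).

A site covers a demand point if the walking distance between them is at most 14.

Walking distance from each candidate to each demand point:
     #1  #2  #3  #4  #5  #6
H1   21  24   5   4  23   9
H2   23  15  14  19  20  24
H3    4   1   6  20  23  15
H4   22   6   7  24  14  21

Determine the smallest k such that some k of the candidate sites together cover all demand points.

3

Coverage sets (demand points within 14 of each site):
  H1: {#3, #4, #6}
  H2: {#3}
  H3: {#1, #2, #3}
  H4: {#2, #3, #5}
No 2 sites suffice: every size-2 union leaves at least one demand point uncovered.
But {H1, H3, H4} covers everything, so the minimum is 3.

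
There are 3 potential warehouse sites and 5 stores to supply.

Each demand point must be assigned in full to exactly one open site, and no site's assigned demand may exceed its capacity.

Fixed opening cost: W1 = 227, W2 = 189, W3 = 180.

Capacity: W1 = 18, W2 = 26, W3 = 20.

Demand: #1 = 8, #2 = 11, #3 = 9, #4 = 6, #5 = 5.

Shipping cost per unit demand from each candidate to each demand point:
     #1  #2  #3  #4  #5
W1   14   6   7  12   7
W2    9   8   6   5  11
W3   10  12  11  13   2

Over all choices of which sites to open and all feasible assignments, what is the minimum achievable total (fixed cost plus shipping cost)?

631

Open {W2, W3}; cheapest assignment that respects the capacities:
  W2 (cap 26, load 26): #2, #3, #4 — cost 11×8 + 9×6 + 6×5 = 172
  W3 (cap 20, load 13): #1, #5 — cost 8×10 + 5×2 = 90
  Shipping 262, fixed 369 → total 631.
  Any other capacity-feasible assignment to {W2, W3} ships for at least 262.
Compare {W1, W2}: its best feasible assignment gives total 673.
Compare {W1, W2, W3}: its best feasible assignment gives total 828.
Every other set of open sites that can feasibly serve all demand totals ≥ 673 even under its best assignment. Minimum: 631.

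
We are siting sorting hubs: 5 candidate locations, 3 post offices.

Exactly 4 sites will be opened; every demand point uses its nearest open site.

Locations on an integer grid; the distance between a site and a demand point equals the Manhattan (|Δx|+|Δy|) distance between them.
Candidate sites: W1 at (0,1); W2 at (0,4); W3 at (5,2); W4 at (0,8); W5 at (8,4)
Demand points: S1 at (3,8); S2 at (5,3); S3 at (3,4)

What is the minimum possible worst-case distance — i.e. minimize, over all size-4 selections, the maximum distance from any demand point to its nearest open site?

Open {W1, W2, W3, W4}.
  Farthest demand point is S1 at distance 3 (to W4); all others are ≤ 3.
With {W2, W3, W4, W5} the worst case is 3.
With {W1, W2, W4, W5} the worst case is 4.
No size-4 selection achieves below 3.

3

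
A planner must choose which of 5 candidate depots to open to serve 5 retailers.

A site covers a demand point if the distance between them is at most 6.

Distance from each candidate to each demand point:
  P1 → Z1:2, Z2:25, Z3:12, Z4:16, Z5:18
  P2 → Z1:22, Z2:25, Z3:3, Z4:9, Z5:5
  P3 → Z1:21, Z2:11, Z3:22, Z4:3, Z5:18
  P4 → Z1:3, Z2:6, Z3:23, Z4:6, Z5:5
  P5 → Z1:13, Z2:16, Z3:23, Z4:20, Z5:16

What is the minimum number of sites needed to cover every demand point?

2

Coverage sets (demand points within 6 of each site):
  P1: {Z1}
  P2: {Z3, Z5}
  P3: {Z4}
  P4: {Z1, Z2, Z4, Z5}
  P5: {}
No single site covers all 5 demand points.
But {P2, P4} covers everything, so the minimum is 2.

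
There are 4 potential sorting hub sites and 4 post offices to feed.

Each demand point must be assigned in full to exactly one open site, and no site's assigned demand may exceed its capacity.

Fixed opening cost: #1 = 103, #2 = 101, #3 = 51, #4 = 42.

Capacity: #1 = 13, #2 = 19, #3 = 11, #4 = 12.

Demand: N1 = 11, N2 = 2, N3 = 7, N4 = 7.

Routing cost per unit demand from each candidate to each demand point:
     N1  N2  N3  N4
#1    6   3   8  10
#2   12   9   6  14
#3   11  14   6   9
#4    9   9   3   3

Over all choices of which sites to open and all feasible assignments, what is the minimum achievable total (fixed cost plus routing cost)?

Open {#1, #3, #4}; cheapest assignment that respects the capacities:
  #1 (cap 13, load 13): N1, N2 — cost 11×6 + 2×3 = 72
  #3 (cap 11, load 7): N3 — cost 7×6 = 42
  #4 (cap 12, load 7): N4 — cost 7×3 = 21
  Shipping 135, fixed 196 → total 331.
  Any other capacity-feasible assignment to {#1, #3, #4} ships for at least 135.
Compare {#2, #4}: its best feasible assignment gives total 356.
Compare {#1, #2, #4}: its best feasible assignment gives total 381.
Every other set of open sites that can feasibly serve all demand totals ≥ 356 even under its best assignment. Minimum: 331.

331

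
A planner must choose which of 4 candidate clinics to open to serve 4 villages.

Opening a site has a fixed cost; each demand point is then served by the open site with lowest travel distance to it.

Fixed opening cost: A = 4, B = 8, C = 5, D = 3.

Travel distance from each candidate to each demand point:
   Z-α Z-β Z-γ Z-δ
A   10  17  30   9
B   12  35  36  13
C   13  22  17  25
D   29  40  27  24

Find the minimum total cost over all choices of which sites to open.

62

Open {A, C}: assign each demand point to its cheapest open site.
  Z-α→A 10, Z-β→A 17, Z-γ→C 17, Z-δ→A 9
  travel distance 53, fixed 9 → total 62.
Compare {A, C, D}: travel distance 53 + fixed 12 = 65.
Compare {A}: travel distance 66 + fixed 4 = 70.
Compare {A, D}: travel distance 63 + fixed 7 = 70.
All other subsets cost ≥ 65. Minimum total cost: 62.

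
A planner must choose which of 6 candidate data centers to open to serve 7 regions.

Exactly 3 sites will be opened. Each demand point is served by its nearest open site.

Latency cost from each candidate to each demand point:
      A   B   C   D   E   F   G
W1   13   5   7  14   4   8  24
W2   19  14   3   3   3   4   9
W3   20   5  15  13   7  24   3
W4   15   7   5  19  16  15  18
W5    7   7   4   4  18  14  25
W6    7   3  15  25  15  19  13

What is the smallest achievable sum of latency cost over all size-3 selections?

26

Open {W2, W3, W6}.
  A→W6 7, B→W6 3, C→W2 3, D→W2 3, E→W2 3, F→W2 4, G→W3 3  ⇒ total 26.
Compare {W2, W3, W5}: total 28.
Compare {W1, W2, W6}: total 32.
No size-3 selection does better; minimum is 26.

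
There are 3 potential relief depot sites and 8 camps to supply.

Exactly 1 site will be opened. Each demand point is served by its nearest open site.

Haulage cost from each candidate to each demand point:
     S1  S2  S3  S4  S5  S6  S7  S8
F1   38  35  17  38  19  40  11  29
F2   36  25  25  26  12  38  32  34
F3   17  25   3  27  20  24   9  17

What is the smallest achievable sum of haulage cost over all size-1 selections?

142

Open {F3}.
  S1→F3 17, S2→F3 25, S3→F3 3, S4→F3 27, S5→F3 20, S6→F3 24, S7→F3 9, S8→F3 17  ⇒ total 142.
Compare {F1}: total 227.
Compare {F2}: total 228.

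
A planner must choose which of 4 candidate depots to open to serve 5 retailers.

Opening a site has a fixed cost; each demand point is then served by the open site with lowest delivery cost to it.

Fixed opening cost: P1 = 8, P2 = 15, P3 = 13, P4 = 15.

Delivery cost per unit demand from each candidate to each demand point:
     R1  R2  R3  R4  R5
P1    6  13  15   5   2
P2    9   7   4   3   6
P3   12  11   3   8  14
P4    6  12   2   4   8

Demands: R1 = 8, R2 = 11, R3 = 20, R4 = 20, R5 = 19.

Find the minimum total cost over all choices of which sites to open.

301

Open {P1, P2, P4}: assign each demand point to its cheapest open site.
  R1→P1 8×6=48, R2→P2 11×7=77, R3→P4 20×2=40, R4→P2 20×3=60, R5→P1 19×2=38
  delivery cost 263, fixed 38 → total 301.
Compare {P1, P2, P3, P4}: delivery cost 263 + fixed 51 = 314.
Compare {P1, P2, P3}: delivery cost 283 + fixed 36 = 319.
Compare {P1, P2}: delivery cost 303 + fixed 23 = 326.
All other subsets cost ≥ 314. Minimum total cost: 301.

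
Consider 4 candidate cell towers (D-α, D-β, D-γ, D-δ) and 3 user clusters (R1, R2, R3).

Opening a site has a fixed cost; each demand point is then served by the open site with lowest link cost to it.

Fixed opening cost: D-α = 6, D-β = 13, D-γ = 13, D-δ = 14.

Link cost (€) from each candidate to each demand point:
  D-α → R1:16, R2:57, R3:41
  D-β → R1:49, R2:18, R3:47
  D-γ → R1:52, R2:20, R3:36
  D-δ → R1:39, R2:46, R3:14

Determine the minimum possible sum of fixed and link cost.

Open {D-α, D-β, D-δ}: assign each demand point to its cheapest open site.
  R1→D-α 16, R2→D-β 18, R3→D-δ 14
  link cost 48, fixed 33 → total 81.
Compare {D-α, D-γ, D-δ}: link cost 50 + fixed 33 = 83.
Compare {D-α, D-γ}: link cost 72 + fixed 19 = 91.
Compare {D-α, D-β}: link cost 75 + fixed 19 = 94.
All other subsets cost ≥ 83. Minimum total cost: 81.

81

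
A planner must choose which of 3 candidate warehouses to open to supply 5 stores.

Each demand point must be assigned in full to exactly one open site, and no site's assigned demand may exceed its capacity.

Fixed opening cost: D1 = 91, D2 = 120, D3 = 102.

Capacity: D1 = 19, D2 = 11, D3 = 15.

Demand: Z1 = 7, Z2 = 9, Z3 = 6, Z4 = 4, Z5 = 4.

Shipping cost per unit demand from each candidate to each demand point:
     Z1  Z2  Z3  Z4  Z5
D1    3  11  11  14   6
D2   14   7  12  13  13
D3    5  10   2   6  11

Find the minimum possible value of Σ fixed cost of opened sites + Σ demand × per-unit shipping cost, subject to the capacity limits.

Open {D1, D3}; cheapest assignment that respects the capacities:
  D1 (cap 19, load 16): Z1, Z2 — cost 7×3 + 9×11 = 120
  D3 (cap 15, load 14): Z3, Z4, Z5 — cost 6×2 + 4×6 + 4×11 = 80
  Shipping 200, fixed 193 → total 393.
  Any other capacity-feasible assignment to {D1, D3} ships for at least 200.
Compare {D1, D2, D3}: its best feasible assignment gives total 457.
Compare {D1, D2}: its best feasible assignment gives total 550.
Every other set of open sites that can feasibly serve all demand totals ≥ 457 even under its best assignment. Minimum: 393.

393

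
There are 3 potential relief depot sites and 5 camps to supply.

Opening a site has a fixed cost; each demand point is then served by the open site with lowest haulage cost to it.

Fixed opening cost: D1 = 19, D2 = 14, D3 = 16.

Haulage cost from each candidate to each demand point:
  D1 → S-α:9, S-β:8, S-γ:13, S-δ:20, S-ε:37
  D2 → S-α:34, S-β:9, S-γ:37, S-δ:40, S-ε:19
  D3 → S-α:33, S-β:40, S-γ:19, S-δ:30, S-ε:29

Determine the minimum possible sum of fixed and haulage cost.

102

Open {D1, D2}: assign each demand point to its cheapest open site.
  S-α→D1 9, S-β→D1 8, S-γ→D1 13, S-δ→D1 20, S-ε→D2 19
  haulage cost 69, fixed 33 → total 102.
Compare {D1}: haulage cost 87 + fixed 19 = 106.
Compare {D1, D3}: haulage cost 79 + fixed 35 = 114.
Compare {D1, D2, D3}: haulage cost 69 + fixed 49 = 118.
All other subsets cost ≥ 106. Minimum total cost: 102.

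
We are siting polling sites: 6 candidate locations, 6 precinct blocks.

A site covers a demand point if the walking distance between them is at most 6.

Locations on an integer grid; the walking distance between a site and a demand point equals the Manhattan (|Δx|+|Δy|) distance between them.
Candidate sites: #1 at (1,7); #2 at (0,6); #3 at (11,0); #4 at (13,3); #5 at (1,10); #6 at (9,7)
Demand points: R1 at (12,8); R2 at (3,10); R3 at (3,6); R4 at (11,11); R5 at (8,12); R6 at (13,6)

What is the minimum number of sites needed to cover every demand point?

2

Coverage sets (demand points within 6 of each site):
  #1: {R2, R3}
  #2: {R3}
  #3: {}
  #4: {R1, R6}
  #5: {R2, R3}
  #6: {R1, R4, R5, R6}
No single site covers all 6 demand points.
But {#1, #6} covers everything, so the minimum is 2.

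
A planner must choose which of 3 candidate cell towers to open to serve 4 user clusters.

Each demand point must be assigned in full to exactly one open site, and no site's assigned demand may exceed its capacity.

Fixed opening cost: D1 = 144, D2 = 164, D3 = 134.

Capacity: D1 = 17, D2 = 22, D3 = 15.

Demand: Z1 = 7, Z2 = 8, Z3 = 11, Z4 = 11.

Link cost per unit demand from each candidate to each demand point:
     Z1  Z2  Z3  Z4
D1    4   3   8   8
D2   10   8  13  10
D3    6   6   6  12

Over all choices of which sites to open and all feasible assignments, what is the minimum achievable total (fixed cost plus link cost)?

Open {D1, D2}; cheapest assignment that respects the capacities:
  D1 (cap 17, load 15): Z1, Z2 — cost 7×4 + 8×3 = 52
  D2 (cap 22, load 22): Z3, Z4 — cost 11×13 + 11×10 = 253
  Shipping 305, fixed 308 → total 613.
  Any other capacity-feasible assignment to {D1, D2} ships for at least 305.
Compare {D2, D3}: its best feasible assignment gives total 641.
Compare {D1, D2, D3}: its best feasible assignment gives total 670.
Every other set of open sites that can feasibly serve all demand totals ≥ 641 even under its best assignment. Minimum: 613.

613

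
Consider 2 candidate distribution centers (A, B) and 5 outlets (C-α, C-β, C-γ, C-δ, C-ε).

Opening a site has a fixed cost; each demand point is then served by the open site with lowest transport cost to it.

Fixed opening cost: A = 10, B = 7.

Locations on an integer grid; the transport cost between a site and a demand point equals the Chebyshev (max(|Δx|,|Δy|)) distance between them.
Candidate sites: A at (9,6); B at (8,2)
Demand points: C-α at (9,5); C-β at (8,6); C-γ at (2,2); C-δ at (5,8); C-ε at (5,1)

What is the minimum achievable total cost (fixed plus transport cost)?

Open {A}: assign each demand point to its cheapest open site.
  C-α→A 1, C-β→A 1, C-γ→A 7, C-δ→A 4, C-ε→A 5
  transport cost 18, fixed 10 → total 28.
Compare {B}: transport cost 22 + fixed 7 = 29.
Compare {A, B}: transport cost 15 + fixed 17 = 32.

28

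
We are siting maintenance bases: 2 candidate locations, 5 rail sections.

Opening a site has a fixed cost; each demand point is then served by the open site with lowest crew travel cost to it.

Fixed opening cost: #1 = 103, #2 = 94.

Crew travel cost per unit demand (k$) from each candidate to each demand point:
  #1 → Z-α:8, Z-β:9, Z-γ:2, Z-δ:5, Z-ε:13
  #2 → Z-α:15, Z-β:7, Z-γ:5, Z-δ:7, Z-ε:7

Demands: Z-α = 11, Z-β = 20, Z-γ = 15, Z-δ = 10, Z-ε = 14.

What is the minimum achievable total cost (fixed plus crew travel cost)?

Open {#1, #2}: assign each demand point to its cheapest open site.
  Z-α→#1 11×8=88, Z-β→#2 20×7=140, Z-γ→#1 15×2=30, Z-δ→#1 10×5=50, Z-ε→#2 14×7=98
  crew travel cost 406, fixed 197 → total 603.
Compare {#1}: crew travel cost 530 + fixed 103 = 633.
Compare {#2}: crew travel cost 548 + fixed 94 = 642.

603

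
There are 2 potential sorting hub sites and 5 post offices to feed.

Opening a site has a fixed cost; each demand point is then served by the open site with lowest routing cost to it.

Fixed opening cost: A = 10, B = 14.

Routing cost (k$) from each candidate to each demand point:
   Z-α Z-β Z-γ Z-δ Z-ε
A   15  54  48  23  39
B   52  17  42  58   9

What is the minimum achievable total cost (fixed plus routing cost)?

Open {A, B}: assign each demand point to its cheapest open site.
  Z-α→A 15, Z-β→B 17, Z-γ→B 42, Z-δ→A 23, Z-ε→B 9
  routing cost 106, fixed 24 → total 130.
Compare {A}: routing cost 179 + fixed 10 = 189.
Compare {B}: routing cost 178 + fixed 14 = 192.

130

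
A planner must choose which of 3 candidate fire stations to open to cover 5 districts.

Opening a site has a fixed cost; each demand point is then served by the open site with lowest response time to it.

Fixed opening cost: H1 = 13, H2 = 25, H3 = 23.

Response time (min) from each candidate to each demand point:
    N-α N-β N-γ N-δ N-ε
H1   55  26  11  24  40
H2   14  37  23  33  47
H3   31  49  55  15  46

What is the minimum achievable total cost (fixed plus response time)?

Open {H1, H2}: assign each demand point to its cheapest open site.
  N-α→H2 14, N-β→H1 26, N-γ→H1 11, N-δ→H1 24, N-ε→H1 40
  response time 115, fixed 38 → total 153.
Compare {H1, H3}: response time 123 + fixed 36 = 159.
Compare {H1, H2, H3}: response time 106 + fixed 61 = 167.
Compare {H1}: response time 156 + fixed 13 = 169.
All other subsets cost ≥ 159. Minimum total cost: 153.

153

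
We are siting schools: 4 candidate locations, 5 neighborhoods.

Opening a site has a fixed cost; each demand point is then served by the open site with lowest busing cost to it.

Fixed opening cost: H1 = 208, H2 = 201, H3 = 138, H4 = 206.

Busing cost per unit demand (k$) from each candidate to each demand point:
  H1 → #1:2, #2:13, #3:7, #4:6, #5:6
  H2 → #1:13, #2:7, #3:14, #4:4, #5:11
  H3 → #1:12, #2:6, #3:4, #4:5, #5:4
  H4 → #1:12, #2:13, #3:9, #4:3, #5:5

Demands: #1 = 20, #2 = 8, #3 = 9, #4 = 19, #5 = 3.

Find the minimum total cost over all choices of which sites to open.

547

Open {H1}: assign each demand point to its cheapest open site.
  #1→H1 20×2=40, #2→H1 8×13=104, #3→H1 9×7=63, #4→H1 19×6=114, #5→H1 3×6=18
  busing cost 339, fixed 208 → total 547.
Compare {H3}: busing cost 431 + fixed 138 = 569.
Compare {H1, H3}: busing cost 231 + fixed 346 = 577.
Compare {H1, H2}: busing cost 253 + fixed 409 = 662.
All other subsets cost ≥ 569. Minimum total cost: 547.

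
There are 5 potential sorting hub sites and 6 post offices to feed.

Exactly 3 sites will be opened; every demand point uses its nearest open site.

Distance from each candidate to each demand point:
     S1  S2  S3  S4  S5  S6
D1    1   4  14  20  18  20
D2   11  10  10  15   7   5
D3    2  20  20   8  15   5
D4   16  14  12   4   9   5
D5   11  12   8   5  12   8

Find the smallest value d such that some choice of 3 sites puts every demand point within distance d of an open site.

8

Open {D1, D2, D5}.
  Farthest demand point is S3 at distance 8 (to D5); all others are ≤ 8.
With {D1, D4, D5} the worst case is 9.
With {D1, D2, D3} the worst case is 10.
No size-3 selection achieves below 8.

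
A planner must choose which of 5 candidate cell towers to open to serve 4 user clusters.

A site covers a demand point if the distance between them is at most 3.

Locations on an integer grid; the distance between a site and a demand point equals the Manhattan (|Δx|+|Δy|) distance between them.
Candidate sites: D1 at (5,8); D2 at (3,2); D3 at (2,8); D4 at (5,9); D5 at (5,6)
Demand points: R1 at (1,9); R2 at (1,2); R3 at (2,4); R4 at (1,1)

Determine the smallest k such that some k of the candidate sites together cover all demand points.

Coverage sets (demand points within 3 of each site):
  D1: {}
  D2: {R2, R3, R4}
  D3: {R1}
  D4: {}
  D5: {}
No single site covers all 4 demand points.
But {D2, D3} covers everything, so the minimum is 2.

2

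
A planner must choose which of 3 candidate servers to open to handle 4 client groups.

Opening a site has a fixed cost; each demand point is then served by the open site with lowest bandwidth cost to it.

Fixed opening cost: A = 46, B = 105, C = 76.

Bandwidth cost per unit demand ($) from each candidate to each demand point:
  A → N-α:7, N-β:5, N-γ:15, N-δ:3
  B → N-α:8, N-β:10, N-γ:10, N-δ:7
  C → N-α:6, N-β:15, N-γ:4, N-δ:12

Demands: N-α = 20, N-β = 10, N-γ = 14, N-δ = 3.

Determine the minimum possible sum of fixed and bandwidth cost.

Open {A, C}: assign each demand point to its cheapest open site.
  N-α→C 20×6=120, N-β→A 10×5=50, N-γ→C 14×4=56, N-δ→A 3×3=9
  bandwidth cost 235, fixed 122 → total 357.
Compare {C}: bandwidth cost 362 + fixed 76 = 438.
Compare {A}: bandwidth cost 409 + fixed 46 = 455.
Compare {A, B, C}: bandwidth cost 235 + fixed 227 = 462.
All other subsets cost ≥ 438. Minimum total cost: 357.

357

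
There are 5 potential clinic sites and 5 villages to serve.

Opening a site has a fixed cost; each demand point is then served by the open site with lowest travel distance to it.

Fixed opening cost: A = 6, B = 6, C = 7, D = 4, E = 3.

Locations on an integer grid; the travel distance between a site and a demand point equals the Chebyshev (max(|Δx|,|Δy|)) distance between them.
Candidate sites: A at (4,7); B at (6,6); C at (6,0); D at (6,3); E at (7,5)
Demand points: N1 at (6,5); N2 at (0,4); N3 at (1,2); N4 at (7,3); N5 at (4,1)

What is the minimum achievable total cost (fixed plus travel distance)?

20

Open {D}: assign each demand point to its cheapest open site.
  N1→D 2, N2→D 6, N3→D 5, N4→D 1, N5→D 2
  travel distance 16, fixed 4 → total 20.
Compare {D, E}: travel distance 15 + fixed 7 = 22.
Compare {E}: travel distance 20 + fixed 3 = 23.
Compare {A, D}: travel distance 14 + fixed 10 = 24.
All other subsets cost ≥ 22. Minimum total cost: 20.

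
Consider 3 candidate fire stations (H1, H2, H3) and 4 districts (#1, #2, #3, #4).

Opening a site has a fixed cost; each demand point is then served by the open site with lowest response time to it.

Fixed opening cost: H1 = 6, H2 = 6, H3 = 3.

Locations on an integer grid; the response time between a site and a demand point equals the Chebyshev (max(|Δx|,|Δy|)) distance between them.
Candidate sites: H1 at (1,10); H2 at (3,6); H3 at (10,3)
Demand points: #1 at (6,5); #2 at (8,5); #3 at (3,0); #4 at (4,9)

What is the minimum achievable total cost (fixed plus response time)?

Open {H3}: assign each demand point to its cheapest open site.
  #1→H3 4, #2→H3 2, #3→H3 7, #4→H3 6
  response time 19, fixed 3 → total 22.
Compare {H2}: response time 17 + fixed 6 = 23.
Compare {H2, H3}: response time 14 + fixed 9 = 23.
Compare {H1, H3}: response time 16 + fixed 9 = 25.
All other subsets cost ≥ 23. Minimum total cost: 22.

22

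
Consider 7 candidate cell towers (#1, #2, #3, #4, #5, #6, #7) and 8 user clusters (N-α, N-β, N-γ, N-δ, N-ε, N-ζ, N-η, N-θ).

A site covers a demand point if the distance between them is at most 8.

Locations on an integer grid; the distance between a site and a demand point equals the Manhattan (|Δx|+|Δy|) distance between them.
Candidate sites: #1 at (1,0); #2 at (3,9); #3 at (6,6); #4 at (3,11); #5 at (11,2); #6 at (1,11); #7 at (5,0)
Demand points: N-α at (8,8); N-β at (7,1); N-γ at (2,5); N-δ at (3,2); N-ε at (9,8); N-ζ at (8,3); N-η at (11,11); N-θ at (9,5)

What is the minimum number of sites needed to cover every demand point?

Coverage sets (demand points within 8 of each site):
  #1: {N-β, N-γ, N-δ}
  #2: {N-α, N-γ, N-δ, N-ε}
  #3: {N-α, N-β, N-γ, N-δ, N-ε, N-ζ, N-θ}
  #4: {N-α, N-γ, N-η}
  #5: {N-β, N-δ, N-ε, N-ζ, N-θ}
  #6: {N-γ}
  #7: {N-β, N-γ, N-δ, N-ζ}
No single site covers all 8 demand points.
But {#3, #4} covers everything, so the minimum is 2.

2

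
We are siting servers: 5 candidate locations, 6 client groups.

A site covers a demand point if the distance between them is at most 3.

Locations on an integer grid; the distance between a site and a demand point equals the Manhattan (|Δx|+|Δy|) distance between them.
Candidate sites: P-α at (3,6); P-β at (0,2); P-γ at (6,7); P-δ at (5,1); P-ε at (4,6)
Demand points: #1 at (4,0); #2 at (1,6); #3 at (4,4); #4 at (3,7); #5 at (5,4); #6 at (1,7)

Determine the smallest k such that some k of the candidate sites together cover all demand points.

Coverage sets (demand points within 3 of each site):
  P-α: {#2, #3, #4, #6}
  P-β: {}
  P-γ: {#4}
  P-δ: {#1, #5}
  P-ε: {#2, #3, #4, #5}
No single site covers all 6 demand points.
But {P-α, P-δ} covers everything, so the minimum is 2.

2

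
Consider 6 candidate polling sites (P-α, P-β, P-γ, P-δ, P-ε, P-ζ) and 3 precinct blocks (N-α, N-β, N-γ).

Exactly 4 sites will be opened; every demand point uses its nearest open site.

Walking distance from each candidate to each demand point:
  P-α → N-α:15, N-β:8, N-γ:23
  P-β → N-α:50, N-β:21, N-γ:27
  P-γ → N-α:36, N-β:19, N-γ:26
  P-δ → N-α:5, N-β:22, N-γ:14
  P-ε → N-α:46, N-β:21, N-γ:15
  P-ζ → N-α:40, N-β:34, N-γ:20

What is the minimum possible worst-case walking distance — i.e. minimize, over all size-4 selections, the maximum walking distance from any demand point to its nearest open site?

Open {P-α, P-β, P-γ, P-δ}.
  Farthest demand point is N-γ at walking distance 14 (to P-δ); all others are ≤ 14.
With {P-α, P-β, P-δ, P-ε} the worst case is 14.
With {P-α, P-β, P-δ, P-ζ} the worst case is 14.
No size-4 selection achieves below 14.

14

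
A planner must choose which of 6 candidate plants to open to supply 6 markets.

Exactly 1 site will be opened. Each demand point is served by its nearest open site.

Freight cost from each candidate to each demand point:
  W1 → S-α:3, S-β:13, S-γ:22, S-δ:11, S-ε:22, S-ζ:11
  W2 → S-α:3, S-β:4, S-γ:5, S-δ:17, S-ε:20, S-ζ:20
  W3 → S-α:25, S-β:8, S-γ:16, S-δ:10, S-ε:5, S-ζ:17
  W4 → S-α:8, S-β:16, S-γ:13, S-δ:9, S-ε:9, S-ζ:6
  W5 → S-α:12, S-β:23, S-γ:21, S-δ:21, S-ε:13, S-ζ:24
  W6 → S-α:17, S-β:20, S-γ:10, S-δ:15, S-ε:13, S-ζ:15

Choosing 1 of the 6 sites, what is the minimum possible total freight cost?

61

Open {W4}.
  S-α→W4 8, S-β→W4 16, S-γ→W4 13, S-δ→W4 9, S-ε→W4 9, S-ζ→W4 6  ⇒ total 61.
Compare {W2}: total 69.
Compare {W3}: total 81.
No size-1 selection does better; minimum is 61.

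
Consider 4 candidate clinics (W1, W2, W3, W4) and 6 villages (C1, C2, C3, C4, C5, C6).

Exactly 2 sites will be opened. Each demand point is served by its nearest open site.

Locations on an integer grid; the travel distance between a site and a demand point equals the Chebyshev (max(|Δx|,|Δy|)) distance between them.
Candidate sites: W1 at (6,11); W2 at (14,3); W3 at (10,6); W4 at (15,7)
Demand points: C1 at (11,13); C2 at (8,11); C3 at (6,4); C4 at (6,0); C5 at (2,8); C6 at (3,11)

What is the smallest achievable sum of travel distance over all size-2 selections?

24

Open {W1, W3}.
  C1→W1 5, C2→W1 2, C3→W3 4, C4→W3 6, C5→W1 4, C6→W1 3  ⇒ total 24.
Compare {W1, W2}: total 29.
Compare {W1, W4}: total 30.
No size-2 selection does better; minimum is 24.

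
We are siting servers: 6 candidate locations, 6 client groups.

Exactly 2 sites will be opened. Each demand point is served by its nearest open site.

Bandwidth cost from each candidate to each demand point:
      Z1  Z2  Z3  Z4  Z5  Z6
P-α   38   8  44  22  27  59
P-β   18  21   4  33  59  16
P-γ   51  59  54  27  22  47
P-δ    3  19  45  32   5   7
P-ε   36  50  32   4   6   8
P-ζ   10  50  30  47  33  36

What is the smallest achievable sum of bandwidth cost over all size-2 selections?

61

Open {P-β, P-ε}.
  Z1→P-β 18, Z2→P-β 21, Z3→P-β 4, Z4→P-ε 4, Z5→P-ε 6, Z6→P-ε 8  ⇒ total 61.
Compare {P-β, P-δ}: total 70.
Compare {P-δ, P-ε}: total 70.
No size-2 selection does better; minimum is 61.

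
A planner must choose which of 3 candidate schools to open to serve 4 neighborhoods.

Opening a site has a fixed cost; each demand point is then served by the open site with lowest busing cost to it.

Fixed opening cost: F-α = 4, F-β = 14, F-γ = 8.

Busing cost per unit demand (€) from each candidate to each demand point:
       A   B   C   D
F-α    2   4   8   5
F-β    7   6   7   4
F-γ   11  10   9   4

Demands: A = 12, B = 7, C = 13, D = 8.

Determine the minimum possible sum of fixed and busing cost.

Open {F-α, F-β}: assign each demand point to its cheapest open site.
  A→F-α 12×2=24, B→F-α 7×4=28, C→F-β 13×7=91, D→F-β 8×4=32
  busing cost 175, fixed 18 → total 193.
Compare {F-α}: busing cost 196 + fixed 4 = 200.
Compare {F-α, F-γ}: busing cost 188 + fixed 12 = 200.
Compare {F-α, F-β, F-γ}: busing cost 175 + fixed 26 = 201.
All other subsets cost ≥ 200. Minimum total cost: 193.

193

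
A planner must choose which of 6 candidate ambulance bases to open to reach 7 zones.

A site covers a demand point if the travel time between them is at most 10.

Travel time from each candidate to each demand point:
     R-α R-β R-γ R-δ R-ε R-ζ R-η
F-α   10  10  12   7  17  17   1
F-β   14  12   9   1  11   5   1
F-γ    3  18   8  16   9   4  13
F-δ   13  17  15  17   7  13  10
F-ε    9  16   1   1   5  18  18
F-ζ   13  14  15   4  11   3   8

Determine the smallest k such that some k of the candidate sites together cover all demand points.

Coverage sets (demand points within 10 of each site):
  F-α: {R-α, R-β, R-δ, R-η}
  F-β: {R-γ, R-δ, R-ζ, R-η}
  F-γ: {R-α, R-γ, R-ε, R-ζ}
  F-δ: {R-ε, R-η}
  F-ε: {R-α, R-γ, R-δ, R-ε}
  F-ζ: {R-δ, R-ζ, R-η}
No single site covers all 7 demand points.
But {F-α, F-γ} covers everything, so the minimum is 2.

2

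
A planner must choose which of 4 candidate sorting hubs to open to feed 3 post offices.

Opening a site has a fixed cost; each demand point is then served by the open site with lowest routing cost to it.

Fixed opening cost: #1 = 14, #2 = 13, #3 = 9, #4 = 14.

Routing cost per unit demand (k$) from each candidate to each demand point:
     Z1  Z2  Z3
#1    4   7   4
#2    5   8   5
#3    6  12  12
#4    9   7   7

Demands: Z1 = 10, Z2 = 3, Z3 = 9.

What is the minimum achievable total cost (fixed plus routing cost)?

Open {#1}: assign each demand point to its cheapest open site.
  Z1→#1 10×4=40, Z2→#1 3×7=21, Z3→#1 9×4=36
  routing cost 97, fixed 14 → total 111.
Compare {#1, #3}: routing cost 97 + fixed 23 = 120.
Compare {#1, #2}: routing cost 97 + fixed 27 = 124.
Compare {#1, #4}: routing cost 97 + fixed 28 = 125.
All other subsets cost ≥ 120. Minimum total cost: 111.

111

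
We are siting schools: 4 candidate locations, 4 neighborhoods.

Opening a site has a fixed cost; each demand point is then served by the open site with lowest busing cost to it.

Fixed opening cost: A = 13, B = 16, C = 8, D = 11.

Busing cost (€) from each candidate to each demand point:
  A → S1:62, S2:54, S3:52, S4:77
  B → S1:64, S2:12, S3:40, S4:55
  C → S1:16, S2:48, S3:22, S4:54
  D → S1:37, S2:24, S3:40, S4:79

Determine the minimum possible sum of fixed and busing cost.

Open {B, C}: assign each demand point to its cheapest open site.
  S1→C 16, S2→B 12, S3→C 22, S4→C 54
  busing cost 104, fixed 24 → total 128.
Compare {C, D}: busing cost 116 + fixed 19 = 135.
Compare {B, C, D}: busing cost 104 + fixed 35 = 139.
Compare {A, B, C}: busing cost 104 + fixed 37 = 141.
All other subsets cost ≥ 135. Minimum total cost: 128.

128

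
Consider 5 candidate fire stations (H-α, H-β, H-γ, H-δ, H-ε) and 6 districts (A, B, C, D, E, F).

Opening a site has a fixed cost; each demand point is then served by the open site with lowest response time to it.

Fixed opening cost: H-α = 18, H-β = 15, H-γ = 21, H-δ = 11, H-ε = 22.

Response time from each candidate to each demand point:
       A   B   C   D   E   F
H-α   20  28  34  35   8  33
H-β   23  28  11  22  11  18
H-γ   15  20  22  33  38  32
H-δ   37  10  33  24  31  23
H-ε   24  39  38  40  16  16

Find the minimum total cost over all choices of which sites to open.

Open {H-β, H-δ}: assign each demand point to its cheapest open site.
  A→H-β 23, B→H-δ 10, C→H-β 11, D→H-β 22, E→H-β 11, F→H-β 18
  response time 95, fixed 26 → total 121.
Compare {H-β}: response time 113 + fixed 15 = 128.
Compare {H-β, H-γ}: response time 97 + fixed 36 = 133.
Compare {H-α, H-β, H-δ}: response time 89 + fixed 44 = 133.
All other subsets cost ≥ 128. Minimum total cost: 121.

121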